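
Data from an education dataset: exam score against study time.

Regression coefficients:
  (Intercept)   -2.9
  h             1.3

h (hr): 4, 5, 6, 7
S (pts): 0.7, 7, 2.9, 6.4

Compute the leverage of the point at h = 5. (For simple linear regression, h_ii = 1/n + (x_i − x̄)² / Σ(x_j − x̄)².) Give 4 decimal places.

h = 0.3000

h̄ = (4 + 5 + 6 + 7)/4 = 5.5
Σ(h − h̄)² = 2.25 + 0.25 + 0.25 + 2.25 = 5
h = 1/4 + (-0.5)²/5 = 0.25 + 0.05 = 0.3000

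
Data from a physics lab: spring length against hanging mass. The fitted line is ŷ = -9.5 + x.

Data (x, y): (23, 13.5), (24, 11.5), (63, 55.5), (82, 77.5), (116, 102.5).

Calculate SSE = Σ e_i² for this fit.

x=23: ŷ = -9.5 + 23 = 13.5; e = 13.5 − 13.5 = 0
x=24: ŷ = -9.5 + 24 = 14.5; e = 11.5 − 14.5 = -3
x=63: ŷ = -9.5 + 63 = 53.5; e = 55.5 − 53.5 = 2
x=82: ŷ = -9.5 + 82 = 72.5; e = 77.5 − 72.5 = 5
x=116: ŷ = -9.5 + 116 = 106.5; e = 102.5 − 106.5 = -4
SSE = 0 + 9 + 4 + 25 + 16 = 54

SSE = 54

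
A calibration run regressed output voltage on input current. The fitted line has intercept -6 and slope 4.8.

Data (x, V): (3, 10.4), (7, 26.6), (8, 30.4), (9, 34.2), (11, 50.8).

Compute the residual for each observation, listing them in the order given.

x=3: ŷ = -6 + 4.8·3 = 8.4; r = 10.4 − 8.4 = 2
x=7: ŷ = -6 + 4.8·7 = 27.6; r = 26.6 − 27.6 = -1
x=8: ŷ = -6 + 4.8·8 = 32.4; r = 30.4 − 32.4 = -2
x=9: ŷ = -6 + 4.8·9 = 37.2; r = 34.2 − 37.2 = -3
x=11: ŷ = -6 + 4.8·11 = 46.8; r = 50.8 − 46.8 = 4

2, -1, -2, -3, 4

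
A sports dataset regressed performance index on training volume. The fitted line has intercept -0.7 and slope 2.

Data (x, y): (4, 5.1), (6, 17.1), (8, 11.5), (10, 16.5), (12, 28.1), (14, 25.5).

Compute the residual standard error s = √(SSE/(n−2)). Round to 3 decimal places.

x=4: ŷ = -0.7 + 2·4 = 7.3; e = 5.1 − 7.3 = -2.2
x=6: ŷ = -0.7 + 2·6 = 11.3; e = 17.1 − 11.3 = 5.8
x=8: ŷ = -0.7 + 2·8 = 15.3; e = 11.5 − 15.3 = -3.8
x=10: ŷ = -0.7 + 2·10 = 19.3; e = 16.5 − 19.3 = -2.8
x=12: ŷ = -0.7 + 2·12 = 23.3; e = 28.1 − 23.3 = 4.8
x=14: ŷ = -0.7 + 2·14 = 27.3; e = 25.5 − 27.3 = -1.8
SSE = 4.84 + 33.64 + 14.44 + 7.84 + 23.04 + 3.24 = 87.04
s = √(87.04/4) = √21.76 ≈ 4.665

s = 4.665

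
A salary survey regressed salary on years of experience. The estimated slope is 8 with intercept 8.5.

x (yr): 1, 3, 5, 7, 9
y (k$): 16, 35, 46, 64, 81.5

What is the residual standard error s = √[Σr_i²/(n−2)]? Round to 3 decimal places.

x=1: ŷ = 8.5 + 8·1 = 16.5; r = 16 − 16.5 = -0.5
x=3: ŷ = 8.5 + 8·3 = 32.5; r = 35 − 32.5 = 2.5
x=5: ŷ = 8.5 + 8·5 = 48.5; r = 46 − 48.5 = -2.5
x=7: ŷ = 8.5 + 8·7 = 64.5; r = 64 − 64.5 = -0.5
x=9: ŷ = 8.5 + 8·9 = 80.5; r = 81.5 − 80.5 = 1
SSE = 0.25 + 6.25 + 6.25 + 0.25 + 1 = 14
s = √(14/3) = √4.66667 ≈ 2.160

s = 2.160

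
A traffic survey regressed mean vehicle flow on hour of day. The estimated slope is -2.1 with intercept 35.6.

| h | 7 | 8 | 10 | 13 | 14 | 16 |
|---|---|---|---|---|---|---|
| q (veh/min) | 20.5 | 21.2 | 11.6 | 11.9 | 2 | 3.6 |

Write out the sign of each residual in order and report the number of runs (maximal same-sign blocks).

6 runs

h=7: q̂ = 35.6 − 2.1·7 = 20.9; e = 20.5 − 20.9 = -0.4
h=8: q̂ = 35.6 − 2.1·8 = 18.8; e = 21.2 − 18.8 = 2.4
h=10: q̂ = 35.6 − 2.1·10 = 14.6; e = 11.6 − 14.6 = -3
h=13: q̂ = 35.6 − 2.1·13 = 8.3; e = 11.9 − 8.3 = 3.6
h=14: q̂ = 35.6 − 2.1·14 = 6.2; e = 2 − 6.2 = -4.2
h=16: q̂ = 35.6 − 2.1·16 = 2; e = 3.6 − 2 = 1.6
Signs: − + − + − +
Runs: −×1, +×1, −×1, +×1, −×1, +×1 → 6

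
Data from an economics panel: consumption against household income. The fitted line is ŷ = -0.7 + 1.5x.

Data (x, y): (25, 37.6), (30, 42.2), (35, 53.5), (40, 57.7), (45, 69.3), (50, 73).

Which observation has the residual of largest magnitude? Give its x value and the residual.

x=25: ŷ = -0.7 + 1.5·25 = 36.8; r = 37.6 − 36.8 = 0.8
x=30: ŷ = -0.7 + 1.5·30 = 44.3; r = 42.2 − 44.3 = -2.1
x=35: ŷ = -0.7 + 1.5·35 = 51.8; r = 53.5 − 51.8 = 1.7
x=40: ŷ = -0.7 + 1.5·40 = 59.3; r = 57.7 − 59.3 = -1.6
x=45: ŷ = -0.7 + 1.5·45 = 66.8; r = 69.3 − 66.8 = 2.5
x=50: ŷ = -0.7 + 1.5·50 = 74.3; r = 73 − 74.3 = -1.3
Largest |r| is 2.5 at x = 45, residual 2.5.

x = 45, r = 2.5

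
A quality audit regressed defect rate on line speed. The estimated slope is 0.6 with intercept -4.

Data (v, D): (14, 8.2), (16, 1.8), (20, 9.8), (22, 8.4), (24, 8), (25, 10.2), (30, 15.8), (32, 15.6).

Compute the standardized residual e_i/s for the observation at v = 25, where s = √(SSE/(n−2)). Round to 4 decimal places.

-0.3004

v=14: ŷ = -4 + 0.6·14 = 4.4; e = 8.2 − 4.4 = 3.8
v=16: ŷ = -4 + 0.6·16 = 5.6; e = 1.8 − 5.6 = -3.8
v=20: ŷ = -4 + 0.6·20 = 8; e = 9.8 − 8 = 1.8
v=22: ŷ = -4 + 0.6·22 = 9.2; e = 8.4 − 9.2 = -0.8
v=24: ŷ = -4 + 0.6·24 = 10.4; e = 8 − 10.4 = -2.4
v=25: ŷ = -4 + 0.6·25 = 11; e = 10.2 − 11 = -0.8
v=30: ŷ = -4 + 0.6·30 = 14; e = 15.8 − 14 = 1.8
v=32: ŷ = -4 + 0.6·32 = 15.2; e = 15.6 − 15.2 = 0.4
SSE = 14.44 + 14.44 + 3.24 + 0.64 + 5.76 + 0.64 + 3.24 + 0.16 = 42.56
s = √(42.56/6) = 2.66333
e/s = -0.8 / 2.66333 = -0.3004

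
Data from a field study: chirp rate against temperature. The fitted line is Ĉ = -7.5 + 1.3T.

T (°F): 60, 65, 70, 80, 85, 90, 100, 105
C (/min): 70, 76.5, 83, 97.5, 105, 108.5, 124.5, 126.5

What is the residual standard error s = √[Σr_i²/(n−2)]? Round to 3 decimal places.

s = 1.683

T=60: Ĉ = -7.5 + 1.3·60 = 70.5; r = 70 − 70.5 = -0.5
T=65: Ĉ = -7.5 + 1.3·65 = 77; r = 76.5 − 77 = -0.5
T=70: Ĉ = -7.5 + 1.3·70 = 83.5; r = 83 − 83.5 = -0.5
T=80: Ĉ = -7.5 + 1.3·80 = 96.5; r = 97.5 − 96.5 = 1
T=85: Ĉ = -7.5 + 1.3·85 = 103; r = 105 − 103 = 2
T=90: Ĉ = -7.5 + 1.3·90 = 109.5; r = 108.5 − 109.5 = -1
T=100: Ĉ = -7.5 + 1.3·100 = 122.5; r = 124.5 − 122.5 = 2
T=105: Ĉ = -7.5 + 1.3·105 = 129; r = 126.5 − 129 = -2.5
SSE = 0.25 + 0.25 + 0.25 + 1 + 4 + 1 + 4 + 6.25 = 17
s = √(17/6) = √2.83333 ≈ 1.683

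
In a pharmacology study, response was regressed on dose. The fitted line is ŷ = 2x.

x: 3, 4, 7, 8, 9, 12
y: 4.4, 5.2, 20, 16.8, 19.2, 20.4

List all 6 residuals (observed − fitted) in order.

x=3: ŷ = 2·3 = 6; r = 4.4 − 6 = -1.6
x=4: ŷ = 2·4 = 8; r = 5.2 − 8 = -2.8
x=7: ŷ = 2·7 = 14; r = 20 − 14 = 6
x=8: ŷ = 2·8 = 16; r = 16.8 − 16 = 0.8
x=9: ŷ = 2·9 = 18; r = 19.2 − 18 = 1.2
x=12: ŷ = 2·12 = 24; r = 20.4 − 24 = -3.6

-1.6, -2.8, 6, 0.8, 1.2, -3.6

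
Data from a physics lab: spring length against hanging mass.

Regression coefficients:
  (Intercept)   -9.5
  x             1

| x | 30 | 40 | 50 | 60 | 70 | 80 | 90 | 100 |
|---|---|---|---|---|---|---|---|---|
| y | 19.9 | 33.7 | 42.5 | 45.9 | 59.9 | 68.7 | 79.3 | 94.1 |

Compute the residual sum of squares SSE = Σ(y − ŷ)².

x=30: ŷ = -9.5 + 30 = 20.5; r = 19.9 − 20.5 = -0.6
x=40: ŷ = -9.5 + 40 = 30.5; r = 33.7 − 30.5 = 3.2
x=50: ŷ = -9.5 + 50 = 40.5; r = 42.5 − 40.5 = 2
x=60: ŷ = -9.5 + 60 = 50.5; r = 45.9 − 50.5 = -4.6
x=70: ŷ = -9.5 + 70 = 60.5; r = 59.9 − 60.5 = -0.6
x=80: ŷ = -9.5 + 80 = 70.5; r = 68.7 − 70.5 = -1.8
x=90: ŷ = -9.5 + 90 = 80.5; r = 79.3 − 80.5 = -1.2
x=100: ŷ = -9.5 + 100 = 90.5; r = 94.1 − 90.5 = 3.6
SSE = 0.36 + 10.24 + 4 + 21.16 + 0.36 + 3.24 + 1.44 + 12.96 = 53.76

SSE = 53.76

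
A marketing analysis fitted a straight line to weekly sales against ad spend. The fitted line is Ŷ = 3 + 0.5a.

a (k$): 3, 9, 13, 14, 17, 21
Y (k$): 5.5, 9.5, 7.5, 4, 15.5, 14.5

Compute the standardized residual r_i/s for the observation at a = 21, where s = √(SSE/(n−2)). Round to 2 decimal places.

0.25

a=3: Ŷ = 3 + 0.5·3 = 4.5; r = 5.5 − 4.5 = 1
a=9: Ŷ = 3 + 0.5·9 = 7.5; r = 9.5 − 7.5 = 2
a=13: Ŷ = 3 + 0.5·13 = 9.5; r = 7.5 − 9.5 = -2
a=14: Ŷ = 3 + 0.5·14 = 10; r = 4 − 10 = -6
a=17: Ŷ = 3 + 0.5·17 = 11.5; r = 15.5 − 11.5 = 4
a=21: Ŷ = 3 + 0.5·21 = 13.5; r = 14.5 − 13.5 = 1
SSE = 1 + 4 + 4 + 36 + 16 + 1 = 62
s = √(62/4) = 3.937
r/s = 1 / 3.937 = 0.25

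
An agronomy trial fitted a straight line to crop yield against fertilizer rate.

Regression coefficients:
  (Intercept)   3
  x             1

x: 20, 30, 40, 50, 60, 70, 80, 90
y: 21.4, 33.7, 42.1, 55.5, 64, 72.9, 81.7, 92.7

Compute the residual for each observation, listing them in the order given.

x=20: ŷ = 3 + 20 = 23; e = 21.4 − 23 = -1.6
x=30: ŷ = 3 + 30 = 33; e = 33.7 − 33 = 0.7
x=40: ŷ = 3 + 40 = 43; e = 42.1 − 43 = -0.9
x=50: ŷ = 3 + 50 = 53; e = 55.5 − 53 = 2.5
x=60: ŷ = 3 + 60 = 63; e = 64 − 63 = 1
x=70: ŷ = 3 + 70 = 73; e = 72.9 − 73 = -0.1
x=80: ŷ = 3 + 80 = 83; e = 81.7 − 83 = -1.3
x=90: ŷ = 3 + 90 = 93; e = 92.7 − 93 = -0.3

-1.6, 0.7, -0.9, 2.5, 1, -0.1, -1.3, -0.3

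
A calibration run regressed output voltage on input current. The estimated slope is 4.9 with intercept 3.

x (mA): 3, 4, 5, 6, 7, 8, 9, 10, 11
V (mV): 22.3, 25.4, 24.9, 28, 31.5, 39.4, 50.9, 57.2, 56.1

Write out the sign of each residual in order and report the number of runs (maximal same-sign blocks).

4 runs

x=3: ŷ = 3 + 4.9·3 = 17.7; e = 22.3 − 17.7 = 4.6
x=4: ŷ = 3 + 4.9·4 = 22.6; e = 25.4 − 22.6 = 2.8
x=5: ŷ = 3 + 4.9·5 = 27.5; e = 24.9 − 27.5 = -2.6
x=6: ŷ = 3 + 4.9·6 = 32.4; e = 28 − 32.4 = -4.4
x=7: ŷ = 3 + 4.9·7 = 37.3; e = 31.5 − 37.3 = -5.8
x=8: ŷ = 3 + 4.9·8 = 42.2; e = 39.4 − 42.2 = -2.8
x=9: ŷ = 3 + 4.9·9 = 47.1; e = 50.9 − 47.1 = 3.8
x=10: ŷ = 3 + 4.9·10 = 52; e = 57.2 − 52 = 5.2
x=11: ŷ = 3 + 4.9·11 = 56.9; e = 56.1 − 56.9 = -0.8
Signs: + + − − − − + + −
Runs: +×2, −×4, +×2, −×1 → 4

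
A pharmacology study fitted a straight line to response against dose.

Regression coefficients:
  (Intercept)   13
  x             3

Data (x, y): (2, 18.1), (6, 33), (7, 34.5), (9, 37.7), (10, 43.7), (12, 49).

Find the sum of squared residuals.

x=2: ŷ = 13 + 3·2 = 19; r = 18.1 − 19 = -0.9
x=6: ŷ = 13 + 3·6 = 31; r = 33 − 31 = 2
x=7: ŷ = 13 + 3·7 = 34; r = 34.5 − 34 = 0.5
x=9: ŷ = 13 + 3·9 = 40; r = 37.7 − 40 = -2.3
x=10: ŷ = 13 + 3·10 = 43; r = 43.7 − 43 = 0.7
x=12: ŷ = 13 + 3·12 = 49; r = 49 − 49 = 0
SSE = 0.81 + 4 + 0.25 + 5.29 + 0.49 + 0 = 10.84

SSE = 10.84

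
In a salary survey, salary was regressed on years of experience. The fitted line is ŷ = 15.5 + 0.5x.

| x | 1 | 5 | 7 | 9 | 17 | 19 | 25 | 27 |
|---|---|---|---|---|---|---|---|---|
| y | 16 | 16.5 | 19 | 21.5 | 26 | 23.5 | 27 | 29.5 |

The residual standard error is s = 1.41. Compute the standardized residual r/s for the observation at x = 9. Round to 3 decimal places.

ŷ = 15.5 + 0.5·9 = 20
r = 21.5 − 20 = 1.5
r/s = 1.5 / 1.41 = 1.064

1.064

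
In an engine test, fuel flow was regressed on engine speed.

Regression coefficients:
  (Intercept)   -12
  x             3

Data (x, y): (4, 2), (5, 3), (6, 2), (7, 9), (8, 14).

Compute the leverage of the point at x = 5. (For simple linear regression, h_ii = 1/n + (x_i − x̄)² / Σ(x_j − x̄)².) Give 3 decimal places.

x̄ = (4 + 5 + 6 + 7 + 8)/5 = 6
Σ(x − x̄)² = 4 + 1 + 0 + 1 + 4 = 10
h = 1/5 + (-1)²/10 = 0.2 + 0.1 = 0.300

h = 0.300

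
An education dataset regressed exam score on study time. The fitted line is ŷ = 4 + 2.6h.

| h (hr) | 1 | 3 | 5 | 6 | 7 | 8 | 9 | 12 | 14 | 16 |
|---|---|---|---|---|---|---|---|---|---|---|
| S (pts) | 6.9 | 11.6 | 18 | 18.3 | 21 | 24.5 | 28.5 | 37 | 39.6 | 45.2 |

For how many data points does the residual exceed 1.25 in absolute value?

h=1: ŷ = 4 + 2.6·1 = 6.6; e = 6.9 − 6.6 = 0.3
h=3: ŷ = 4 + 2.6·3 = 11.8; e = 11.6 − 11.8 = -0.2
h=5: ŷ = 4 + 2.6·5 = 17; e = 18 − 17 = 1
h=6: ŷ = 4 + 2.6·6 = 19.6; e = 18.3 − 19.6 = -1.3
h=7: ŷ = 4 + 2.6·7 = 22.2; e = 21 − 22.2 = -1.2
h=8: ŷ = 4 + 2.6·8 = 24.8; e = 24.5 − 24.8 = -0.3
h=9: ŷ = 4 + 2.6·9 = 27.4; e = 28.5 − 27.4 = 1.1
h=12: ŷ = 4 + 2.6·12 = 35.2; e = 37 − 35.2 = 1.8
h=14: ŷ = 4 + 2.6·14 = 40.4; e = 39.6 − 40.4 = -0.8
h=16: ŷ = 4 + 2.6·16 = 45.6; e = 45.2 − 45.6 = -0.4
|e| > 1.25: h=6 (|e|=1.3), h=12 (|e|=1.8) → 2

2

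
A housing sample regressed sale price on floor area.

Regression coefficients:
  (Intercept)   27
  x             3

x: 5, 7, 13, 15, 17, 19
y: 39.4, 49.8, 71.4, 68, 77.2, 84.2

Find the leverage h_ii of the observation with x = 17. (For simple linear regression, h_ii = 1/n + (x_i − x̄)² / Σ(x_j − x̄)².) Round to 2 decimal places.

x̄ = (5 + 7 + 13 + 15 + 17 + 19)/6 = 12.6667
Σ(x − x̄)² = 58.7778 + 32.1111 + 0.111111 + 5.44444 + 18.7778 + 40.1111 = 155.333
h = 1/6 + (4.33333)²/155.333 = 0.166667 + 0.120887 = 0.29

h = 0.29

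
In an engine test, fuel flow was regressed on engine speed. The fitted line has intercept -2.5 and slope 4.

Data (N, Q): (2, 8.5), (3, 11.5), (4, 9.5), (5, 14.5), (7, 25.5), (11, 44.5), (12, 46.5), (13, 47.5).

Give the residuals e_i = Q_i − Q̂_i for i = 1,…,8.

N=2: Q̂ = -2.5 + 4·2 = 5.5; e = 8.5 − 5.5 = 3
N=3: Q̂ = -2.5 + 4·3 = 9.5; e = 11.5 − 9.5 = 2
N=4: Q̂ = -2.5 + 4·4 = 13.5; e = 9.5 − 13.5 = -4
N=5: Q̂ = -2.5 + 4·5 = 17.5; e = 14.5 − 17.5 = -3
N=7: Q̂ = -2.5 + 4·7 = 25.5; e = 25.5 − 25.5 = 0
N=11: Q̂ = -2.5 + 4·11 = 41.5; e = 44.5 − 41.5 = 3
N=12: Q̂ = -2.5 + 4·12 = 45.5; e = 46.5 − 45.5 = 1
N=13: Q̂ = -2.5 + 4·13 = 49.5; e = 47.5 − 49.5 = -2

3, 2, -4, -3, 0, 3, 1, -2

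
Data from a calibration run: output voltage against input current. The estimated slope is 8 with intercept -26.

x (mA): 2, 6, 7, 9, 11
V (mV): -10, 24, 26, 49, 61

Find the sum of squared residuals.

SSE = 30

x=2: V̂ = -26 + 8·2 = -10; e = -10 − (-10) = 0
x=6: V̂ = -26 + 8·6 = 22; e = 24 − 22 = 2
x=7: V̂ = -26 + 8·7 = 30; e = 26 − 30 = -4
x=9: V̂ = -26 + 8·9 = 46; e = 49 − 46 = 3
x=11: V̂ = -26 + 8·11 = 62; e = 61 − 62 = -1
SSE = 0 + 4 + 16 + 9 + 1 = 30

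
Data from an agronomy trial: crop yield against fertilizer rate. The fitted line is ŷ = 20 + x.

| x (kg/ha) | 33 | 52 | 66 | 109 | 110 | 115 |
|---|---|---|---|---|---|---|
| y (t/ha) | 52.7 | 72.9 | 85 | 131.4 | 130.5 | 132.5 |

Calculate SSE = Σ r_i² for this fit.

SSE = 14.16

x=33: ŷ = 20 + 33 = 53; r = 52.7 − 53 = -0.3
x=52: ŷ = 20 + 52 = 72; r = 72.9 − 72 = 0.9
x=66: ŷ = 20 + 66 = 86; r = 85 − 86 = -1
x=109: ŷ = 20 + 109 = 129; r = 131.4 − 129 = 2.4
x=110: ŷ = 20 + 110 = 130; r = 130.5 − 130 = 0.5
x=115: ŷ = 20 + 115 = 135; r = 132.5 − 135 = -2.5
SSE = 0.09 + 0.81 + 1 + 5.76 + 0.25 + 6.25 = 14.16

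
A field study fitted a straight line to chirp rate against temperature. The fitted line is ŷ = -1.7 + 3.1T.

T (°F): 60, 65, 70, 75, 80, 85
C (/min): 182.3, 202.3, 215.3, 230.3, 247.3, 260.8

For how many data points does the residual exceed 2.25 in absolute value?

1

T=60: ŷ = -1.7 + 3.1·60 = 184.3; e = 182.3 − 184.3 = -2
T=65: ŷ = -1.7 + 3.1·65 = 199.8; e = 202.3 − 199.8 = 2.5
T=70: ŷ = -1.7 + 3.1·70 = 215.3; e = 215.3 − 215.3 = 0
T=75: ŷ = -1.7 + 3.1·75 = 230.8; e = 230.3 − 230.8 = -0.5
T=80: ŷ = -1.7 + 3.1·80 = 246.3; e = 247.3 − 246.3 = 1
T=85: ŷ = -1.7 + 3.1·85 = 261.8; e = 260.8 − 261.8 = -1
|e| > 2.25: T=65 (|e|=2.5) → 1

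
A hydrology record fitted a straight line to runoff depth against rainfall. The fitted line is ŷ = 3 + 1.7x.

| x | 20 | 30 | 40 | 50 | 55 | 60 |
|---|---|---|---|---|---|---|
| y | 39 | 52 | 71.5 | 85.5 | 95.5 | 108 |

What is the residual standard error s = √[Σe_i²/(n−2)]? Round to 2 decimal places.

s = 2.47

x=20: ŷ = 3 + 1.7·20 = 37; e = 39 − 37 = 2
x=30: ŷ = 3 + 1.7·30 = 54; e = 52 − 54 = -2
x=40: ŷ = 3 + 1.7·40 = 71; e = 71.5 − 71 = 0.5
x=50: ŷ = 3 + 1.7·50 = 88; e = 85.5 − 88 = -2.5
x=55: ŷ = 3 + 1.7·55 = 96.5; e = 95.5 − 96.5 = -1
x=60: ŷ = 3 + 1.7·60 = 105; e = 108 − 105 = 3
SSE = 4 + 4 + 0.25 + 6.25 + 1 + 9 = 24.5
s = √(24.5/4) = √6.125 ≈ 2.47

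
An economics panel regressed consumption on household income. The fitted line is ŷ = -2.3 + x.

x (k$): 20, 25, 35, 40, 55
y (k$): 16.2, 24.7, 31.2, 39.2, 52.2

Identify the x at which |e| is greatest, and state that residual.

x = 25, e = 2

x=20: ŷ = -2.3 + 20 = 17.7; e = 16.2 − 17.7 = -1.5
x=25: ŷ = -2.3 + 25 = 22.7; e = 24.7 − 22.7 = 2
x=35: ŷ = -2.3 + 35 = 32.7; e = 31.2 − 32.7 = -1.5
x=40: ŷ = -2.3 + 40 = 37.7; e = 39.2 − 37.7 = 1.5
x=55: ŷ = -2.3 + 55 = 52.7; e = 52.2 − 52.7 = -0.5
Largest |e| is 2 at x = 25, residual 2.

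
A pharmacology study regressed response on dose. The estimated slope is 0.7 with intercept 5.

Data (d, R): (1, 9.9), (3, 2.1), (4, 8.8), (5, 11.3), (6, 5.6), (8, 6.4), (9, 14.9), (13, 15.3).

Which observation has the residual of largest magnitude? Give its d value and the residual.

d = 3, e = -5

d=1: R̂ = 5 + 0.7·1 = 5.7; e = 9.9 − 5.7 = 4.2
d=3: R̂ = 5 + 0.7·3 = 7.1; e = 2.1 − 7.1 = -5
d=4: R̂ = 5 + 0.7·4 = 7.8; e = 8.8 − 7.8 = 1
d=5: R̂ = 5 + 0.7·5 = 8.5; e = 11.3 − 8.5 = 2.8
d=6: R̂ = 5 + 0.7·6 = 9.2; e = 5.6 − 9.2 = -3.6
d=8: R̂ = 5 + 0.7·8 = 10.6; e = 6.4 − 10.6 = -4.2
d=9: R̂ = 5 + 0.7·9 = 11.3; e = 14.9 − 11.3 = 3.6
d=13: R̂ = 5 + 0.7·13 = 14.1; e = 15.3 − 14.1 = 1.2
Largest |e| is 5 at d = 3, residual -5.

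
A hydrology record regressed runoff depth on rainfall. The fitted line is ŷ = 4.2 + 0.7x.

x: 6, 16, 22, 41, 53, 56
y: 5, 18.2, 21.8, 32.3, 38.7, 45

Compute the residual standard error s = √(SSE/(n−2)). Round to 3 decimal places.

x=6: ŷ = 4.2 + 0.7·6 = 8.4; r = 5 − 8.4 = -3.4
x=16: ŷ = 4.2 + 0.7·16 = 15.4; r = 18.2 − 15.4 = 2.8
x=22: ŷ = 4.2 + 0.7·22 = 19.6; r = 21.8 − 19.6 = 2.2
x=41: ŷ = 4.2 + 0.7·41 = 32.9; r = 32.3 − 32.9 = -0.6
x=53: ŷ = 4.2 + 0.7·53 = 41.3; r = 38.7 − 41.3 = -2.6
x=56: ŷ = 4.2 + 0.7·56 = 43.4; r = 45 − 43.4 = 1.6
SSE = 11.56 + 7.84 + 4.84 + 0.36 + 6.76 + 2.56 = 33.92
s = √(33.92/4) = √8.48 ≈ 2.912

s = 2.912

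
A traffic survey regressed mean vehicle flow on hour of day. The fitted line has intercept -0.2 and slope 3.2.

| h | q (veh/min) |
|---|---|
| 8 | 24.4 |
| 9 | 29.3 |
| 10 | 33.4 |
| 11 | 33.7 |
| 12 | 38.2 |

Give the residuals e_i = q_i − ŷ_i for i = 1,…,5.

-1, 0.7, 1.6, -1.3, 0

h=8: ŷ = -0.2 + 3.2·8 = 25.4; e = 24.4 − 25.4 = -1
h=9: ŷ = -0.2 + 3.2·9 = 28.6; e = 29.3 − 28.6 = 0.7
h=10: ŷ = -0.2 + 3.2·10 = 31.8; e = 33.4 − 31.8 = 1.6
h=11: ŷ = -0.2 + 3.2·11 = 35; e = 33.7 − 35 = -1.3
h=12: ŷ = -0.2 + 3.2·12 = 38.2; e = 38.2 − 38.2 = 0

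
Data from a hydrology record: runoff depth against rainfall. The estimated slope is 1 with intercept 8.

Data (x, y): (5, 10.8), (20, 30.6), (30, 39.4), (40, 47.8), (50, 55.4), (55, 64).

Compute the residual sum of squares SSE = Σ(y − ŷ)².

SSE = 21.36

x=5: ŷ = 8 + 5 = 13; r = 10.8 − 13 = -2.2
x=20: ŷ = 8 + 20 = 28; r = 30.6 − 28 = 2.6
x=30: ŷ = 8 + 30 = 38; r = 39.4 − 38 = 1.4
x=40: ŷ = 8 + 40 = 48; r = 47.8 − 48 = -0.2
x=50: ŷ = 8 + 50 = 58; r = 55.4 − 58 = -2.6
x=55: ŷ = 8 + 55 = 63; r = 64 − 63 = 1
SSE = 4.84 + 6.76 + 1.96 + 0.04 + 6.76 + 1 = 21.36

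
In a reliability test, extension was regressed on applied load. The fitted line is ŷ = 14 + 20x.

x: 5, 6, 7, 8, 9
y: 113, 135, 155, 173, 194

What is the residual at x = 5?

ŷ = 14 + 20·5 = 114
r = 113 − 114 = -1

r = -1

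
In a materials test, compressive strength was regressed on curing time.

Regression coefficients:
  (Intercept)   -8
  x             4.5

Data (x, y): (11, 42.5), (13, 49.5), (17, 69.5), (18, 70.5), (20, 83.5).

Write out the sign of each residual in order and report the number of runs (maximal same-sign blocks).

5 runs

x=11: ŷ = -8 + 4.5·11 = 41.5; r = 42.5 − 41.5 = 1
x=13: ŷ = -8 + 4.5·13 = 50.5; r = 49.5 − 50.5 = -1
x=17: ŷ = -8 + 4.5·17 = 68.5; r = 69.5 − 68.5 = 1
x=18: ŷ = -8 + 4.5·18 = 73; r = 70.5 − 73 = -2.5
x=20: ŷ = -8 + 4.5·20 = 82; r = 83.5 − 82 = 1.5
Signs: + − + − +
Runs: +×1, −×1, +×1, −×1, +×1 → 5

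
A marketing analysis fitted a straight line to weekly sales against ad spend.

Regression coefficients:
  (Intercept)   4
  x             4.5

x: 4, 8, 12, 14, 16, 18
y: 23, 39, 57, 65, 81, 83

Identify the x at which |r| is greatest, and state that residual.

x = 16, r = 5

x=4: ŷ = 4 + 4.5·4 = 22; r = 23 − 22 = 1
x=8: ŷ = 4 + 4.5·8 = 40; r = 39 − 40 = -1
x=12: ŷ = 4 + 4.5·12 = 58; r = 57 − 58 = -1
x=14: ŷ = 4 + 4.5·14 = 67; r = 65 − 67 = -2
x=16: ŷ = 4 + 4.5·16 = 76; r = 81 − 76 = 5
x=18: ŷ = 4 + 4.5·18 = 85; r = 83 − 85 = -2
Largest |r| is 5 at x = 16, residual 5.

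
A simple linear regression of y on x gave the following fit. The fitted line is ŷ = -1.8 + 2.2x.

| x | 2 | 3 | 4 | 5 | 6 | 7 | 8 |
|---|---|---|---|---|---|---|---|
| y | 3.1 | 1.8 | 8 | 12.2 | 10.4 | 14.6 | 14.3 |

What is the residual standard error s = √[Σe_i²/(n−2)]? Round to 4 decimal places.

x=2: ŷ = -1.8 + 2.2·2 = 2.6; e = 3.1 − 2.6 = 0.5
x=3: ŷ = -1.8 + 2.2·3 = 4.8; e = 1.8 − 4.8 = -3
x=4: ŷ = -1.8 + 2.2·4 = 7; e = 8 − 7 = 1
x=5: ŷ = -1.8 + 2.2·5 = 9.2; e = 12.2 − 9.2 = 3
x=6: ŷ = -1.8 + 2.2·6 = 11.4; e = 10.4 − 11.4 = -1
x=7: ŷ = -1.8 + 2.2·7 = 13.6; e = 14.6 − 13.6 = 1
x=8: ŷ = -1.8 + 2.2·8 = 15.8; e = 14.3 − 15.8 = -1.5
SSE = 0.25 + 9 + 1 + 9 + 1 + 1 + 2.25 = 23.5
s = √(23.5/5) = √4.7 ≈ 2.1679

s = 2.1679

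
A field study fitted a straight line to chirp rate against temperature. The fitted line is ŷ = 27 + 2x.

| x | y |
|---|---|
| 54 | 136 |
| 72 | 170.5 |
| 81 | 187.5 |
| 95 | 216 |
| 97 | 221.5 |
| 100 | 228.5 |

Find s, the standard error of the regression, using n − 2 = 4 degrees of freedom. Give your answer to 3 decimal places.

s = 1.323

x=54: ŷ = 27 + 2·54 = 135; r = 136 − 135 = 1
x=72: ŷ = 27 + 2·72 = 171; r = 170.5 − 171 = -0.5
x=81: ŷ = 27 + 2·81 = 189; r = 187.5 − 189 = -1.5
x=95: ŷ = 27 + 2·95 = 217; r = 216 − 217 = -1
x=97: ŷ = 27 + 2·97 = 221; r = 221.5 − 221 = 0.5
x=100: ŷ = 27 + 2·100 = 227; r = 228.5 − 227 = 1.5
SSE = 1 + 0.25 + 2.25 + 1 + 0.25 + 2.25 = 7
s = √(7/4) = √1.75 ≈ 1.323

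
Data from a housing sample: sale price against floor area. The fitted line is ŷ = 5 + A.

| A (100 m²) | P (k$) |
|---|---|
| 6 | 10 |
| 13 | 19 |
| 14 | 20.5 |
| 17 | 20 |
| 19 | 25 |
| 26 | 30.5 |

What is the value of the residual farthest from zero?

e = -2

A=6: ŷ = 5 + 6 = 11; e = 10 − 11 = -1
A=13: ŷ = 5 + 13 = 18; e = 19 − 18 = 1
A=14: ŷ = 5 + 14 = 19; e = 20.5 − 19 = 1.5
A=17: ŷ = 5 + 17 = 22; e = 20 − 22 = -2
A=19: ŷ = 5 + 19 = 24; e = 25 − 24 = 1
A=26: ŷ = 5 + 26 = 31; e = 30.5 − 31 = -0.5
Largest |e| is 2 at A = 17, residual -2.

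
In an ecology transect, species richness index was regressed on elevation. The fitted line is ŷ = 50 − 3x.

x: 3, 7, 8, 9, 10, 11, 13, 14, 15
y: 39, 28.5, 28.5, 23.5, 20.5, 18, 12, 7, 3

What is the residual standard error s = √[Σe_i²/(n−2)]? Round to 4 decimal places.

s = 1.6036

x=3: ŷ = 50 − 3·3 = 41; e = 39 − 41 = -2
x=7: ŷ = 50 − 3·7 = 29; e = 28.5 − 29 = -0.5
x=8: ŷ = 50 − 3·8 = 26; e = 28.5 − 26 = 2.5
x=9: ŷ = 50 − 3·9 = 23; e = 23.5 − 23 = 0.5
x=10: ŷ = 50 − 3·10 = 20; e = 20.5 − 20 = 0.5
x=11: ŷ = 50 − 3·11 = 17; e = 18 − 17 = 1
x=13: ŷ = 50 − 3·13 = 11; e = 12 − 11 = 1
x=14: ŷ = 50 − 3·14 = 8; e = 7 − 8 = -1
x=15: ŷ = 50 − 3·15 = 5; e = 3 − 5 = -2
SSE = 4 + 0.25 + 6.25 + 0.25 + 0.25 + 1 + 1 + 1 + 4 = 18
s = √(18/7) = √2.57143 ≈ 1.6036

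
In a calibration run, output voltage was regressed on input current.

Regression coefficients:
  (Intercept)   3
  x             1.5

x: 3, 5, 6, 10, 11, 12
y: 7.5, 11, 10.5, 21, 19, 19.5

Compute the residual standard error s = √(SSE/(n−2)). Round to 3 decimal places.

s = 1.871

x=3: ŷ = 3 + 1.5·3 = 7.5; r = 7.5 − 7.5 = 0
x=5: ŷ = 3 + 1.5·5 = 10.5; r = 11 − 10.5 = 0.5
x=6: ŷ = 3 + 1.5·6 = 12; r = 10.5 − 12 = -1.5
x=10: ŷ = 3 + 1.5·10 = 18; r = 21 − 18 = 3
x=11: ŷ = 3 + 1.5·11 = 19.5; r = 19 − 19.5 = -0.5
x=12: ŷ = 3 + 1.5·12 = 21; r = 19.5 − 21 = -1.5
SSE = 0 + 0.25 + 2.25 + 9 + 0.25 + 2.25 = 14
s = √(14/4) = √3.5 ≈ 1.871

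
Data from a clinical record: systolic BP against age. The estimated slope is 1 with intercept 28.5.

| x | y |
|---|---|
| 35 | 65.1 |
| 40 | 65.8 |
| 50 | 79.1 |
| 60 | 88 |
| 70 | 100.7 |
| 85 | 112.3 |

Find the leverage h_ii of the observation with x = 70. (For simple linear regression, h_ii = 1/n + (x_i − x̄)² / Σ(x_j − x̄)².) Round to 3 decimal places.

h = 0.266

x̄ = (35 + 40 + 50 + 60 + 70 + 85)/6 = 56.6667
Σ(x − x̄)² = 469.444 + 277.778 + 44.4444 + 11.1111 + 177.778 + 802.778 = 1783.33
h = 1/6 + (13.3333)²/1783.33 = 0.166667 + 0.0996885 = 0.266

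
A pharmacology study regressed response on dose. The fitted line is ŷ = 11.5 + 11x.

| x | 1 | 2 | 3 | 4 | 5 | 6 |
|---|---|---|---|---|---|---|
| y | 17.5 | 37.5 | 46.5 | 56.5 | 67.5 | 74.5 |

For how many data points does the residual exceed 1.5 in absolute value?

4

x=1: ŷ = 11.5 + 11·1 = 22.5; r = 17.5 − 22.5 = -5
x=2: ŷ = 11.5 + 11·2 = 33.5; r = 37.5 − 33.5 = 4
x=3: ŷ = 11.5 + 11·3 = 44.5; r = 46.5 − 44.5 = 2
x=4: ŷ = 11.5 + 11·4 = 55.5; r = 56.5 − 55.5 = 1
x=5: ŷ = 11.5 + 11·5 = 66.5; r = 67.5 − 66.5 = 1
x=6: ŷ = 11.5 + 11·6 = 77.5; r = 74.5 − 77.5 = -3
|r| > 1.5: x=1 (|r|=5), x=2 (|r|=4), x=3 (|r|=2), x=6 (|r|=3) → 4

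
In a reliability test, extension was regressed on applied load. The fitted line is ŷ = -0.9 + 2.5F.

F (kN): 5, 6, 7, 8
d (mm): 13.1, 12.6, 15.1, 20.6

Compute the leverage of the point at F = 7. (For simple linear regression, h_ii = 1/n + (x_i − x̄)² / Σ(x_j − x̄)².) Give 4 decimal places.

F̄ = (5 + 6 + 7 + 8)/4 = 6.5
Σ(F − F̄)² = 2.25 + 0.25 + 0.25 + 2.25 = 5
h = 1/4 + (0.5)²/5 = 0.25 + 0.05 = 0.3000

h = 0.3000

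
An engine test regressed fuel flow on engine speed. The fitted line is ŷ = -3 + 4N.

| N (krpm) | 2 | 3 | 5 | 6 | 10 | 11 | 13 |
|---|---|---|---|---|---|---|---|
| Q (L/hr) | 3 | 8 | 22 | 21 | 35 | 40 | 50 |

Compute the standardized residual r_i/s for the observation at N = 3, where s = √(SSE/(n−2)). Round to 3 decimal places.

N=2: ŷ = -3 + 4·2 = 5; r = 3 − 5 = -2
N=3: ŷ = -3 + 4·3 = 9; r = 8 − 9 = -1
N=5: ŷ = -3 + 4·5 = 17; r = 22 − 17 = 5
N=6: ŷ = -3 + 4·6 = 21; r = 21 − 21 = 0
N=10: ŷ = -3 + 4·10 = 37; r = 35 − 37 = -2
N=11: ŷ = -3 + 4·11 = 41; r = 40 − 41 = -1
N=13: ŷ = -3 + 4·13 = 49; r = 50 − 49 = 1
SSE = 4 + 1 + 25 + 0 + 4 + 1 + 1 = 36
s = √(36/5) = 2.68328
r/s = -1 / 2.68328 = -0.373

-0.373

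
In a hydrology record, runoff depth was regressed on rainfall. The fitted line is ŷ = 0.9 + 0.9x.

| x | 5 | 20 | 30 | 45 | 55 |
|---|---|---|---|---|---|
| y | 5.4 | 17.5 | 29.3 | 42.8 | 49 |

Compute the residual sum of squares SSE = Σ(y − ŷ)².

x=5: ŷ = 0.9 + 0.9·5 = 5.4; e = 5.4 − 5.4 = 0
x=20: ŷ = 0.9 + 0.9·20 = 18.9; e = 17.5 − 18.9 = -1.4
x=30: ŷ = 0.9 + 0.9·30 = 27.9; e = 29.3 − 27.9 = 1.4
x=45: ŷ = 0.9 + 0.9·45 = 41.4; e = 42.8 − 41.4 = 1.4
x=55: ŷ = 0.9 + 0.9·55 = 50.4; e = 49 − 50.4 = -1.4
SSE = 0 + 1.96 + 1.96 + 1.96 + 1.96 = 7.84

SSE = 7.84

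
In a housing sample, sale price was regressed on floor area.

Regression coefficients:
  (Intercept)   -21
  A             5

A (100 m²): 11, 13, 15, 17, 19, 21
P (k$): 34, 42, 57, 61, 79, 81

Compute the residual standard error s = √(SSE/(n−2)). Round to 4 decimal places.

A=11: P̂ = -21 + 5·11 = 34; r = 34 − 34 = 0
A=13: P̂ = -21 + 5·13 = 44; r = 42 − 44 = -2
A=15: P̂ = -21 + 5·15 = 54; r = 57 − 54 = 3
A=17: P̂ = -21 + 5·17 = 64; r = 61 − 64 = -3
A=19: P̂ = -21 + 5·19 = 74; r = 79 − 74 = 5
A=21: P̂ = -21 + 5·21 = 84; r = 81 − 84 = -3
SSE = 0 + 4 + 9 + 9 + 25 + 9 = 56
s = √(56/4) = √14 ≈ 3.7417

s = 3.7417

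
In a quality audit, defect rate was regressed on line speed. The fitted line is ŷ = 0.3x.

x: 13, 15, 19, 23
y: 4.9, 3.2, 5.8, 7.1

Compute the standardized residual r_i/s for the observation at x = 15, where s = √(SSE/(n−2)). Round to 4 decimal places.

x=13: ŷ = 0.3·13 = 3.9; r = 4.9 − 3.9 = 1
x=15: ŷ = 0.3·15 = 4.5; r = 3.2 − 4.5 = -1.3
x=19: ŷ = 0.3·19 = 5.7; r = 5.8 − 5.7 = 0.1
x=23: ŷ = 0.3·23 = 6.9; r = 7.1 − 6.9 = 0.2
SSE = 1 + 1.69 + 0.01 + 0.04 = 2.74
s = √(2.74/2) = 1.17047
r/s = -1.3 / 1.17047 = -1.1107

-1.1107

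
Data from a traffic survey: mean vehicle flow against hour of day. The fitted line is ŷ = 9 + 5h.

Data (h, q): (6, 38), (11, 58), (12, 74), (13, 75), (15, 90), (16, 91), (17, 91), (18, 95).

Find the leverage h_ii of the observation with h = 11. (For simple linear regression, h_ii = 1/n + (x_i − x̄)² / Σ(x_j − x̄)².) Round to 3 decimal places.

h̄ = (6 + 11 + 12 + 13 + 15 + 16 + 17 + 18)/8 = 13.5
Σ(h − h̄)² = 56.25 + 6.25 + 2.25 + 0.25 + 2.25 + 6.25 + 12.25 + 20.25 = 106
h = 1/8 + (-2.5)²/106 = 0.125 + 0.0589623 = 0.184

h = 0.184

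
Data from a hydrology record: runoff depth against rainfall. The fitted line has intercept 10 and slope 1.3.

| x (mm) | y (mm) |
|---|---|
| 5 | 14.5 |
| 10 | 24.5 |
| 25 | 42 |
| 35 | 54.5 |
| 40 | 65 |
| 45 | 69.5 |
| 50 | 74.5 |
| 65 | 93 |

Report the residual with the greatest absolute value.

x=5: ŷ = 10 + 1.3·5 = 16.5; r = 14.5 − 16.5 = -2
x=10: ŷ = 10 + 1.3·10 = 23; r = 24.5 − 23 = 1.5
x=25: ŷ = 10 + 1.3·25 = 42.5; r = 42 − 42.5 = -0.5
x=35: ŷ = 10 + 1.3·35 = 55.5; r = 54.5 − 55.5 = -1
x=40: ŷ = 10 + 1.3·40 = 62; r = 65 − 62 = 3
x=45: ŷ = 10 + 1.3·45 = 68.5; r = 69.5 − 68.5 = 1
x=50: ŷ = 10 + 1.3·50 = 75; r = 74.5 − 75 = -0.5
x=65: ŷ = 10 + 1.3·65 = 94.5; r = 93 − 94.5 = -1.5
Largest |r| is 3 at x = 40, residual 3.

r = 3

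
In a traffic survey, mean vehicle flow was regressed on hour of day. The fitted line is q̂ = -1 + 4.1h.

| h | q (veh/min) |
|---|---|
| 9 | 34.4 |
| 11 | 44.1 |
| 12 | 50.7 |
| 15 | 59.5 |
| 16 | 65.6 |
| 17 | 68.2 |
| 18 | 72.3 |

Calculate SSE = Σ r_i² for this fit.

SSE = 11

h=9: q̂ = -1 + 4.1·9 = 35.9; r = 34.4 − 35.9 = -1.5
h=11: q̂ = -1 + 4.1·11 = 44.1; r = 44.1 − 44.1 = 0
h=12: q̂ = -1 + 4.1·12 = 48.2; r = 50.7 − 48.2 = 2.5
h=15: q̂ = -1 + 4.1·15 = 60.5; r = 59.5 − 60.5 = -1
h=16: q̂ = -1 + 4.1·16 = 64.6; r = 65.6 − 64.6 = 1
h=17: q̂ = -1 + 4.1·17 = 68.7; r = 68.2 − 68.7 = -0.5
h=18: q̂ = -1 + 4.1·18 = 72.8; r = 72.3 − 72.8 = -0.5
SSE = 2.25 + 0 + 6.25 + 1 + 1 + 0.25 + 0.25 = 11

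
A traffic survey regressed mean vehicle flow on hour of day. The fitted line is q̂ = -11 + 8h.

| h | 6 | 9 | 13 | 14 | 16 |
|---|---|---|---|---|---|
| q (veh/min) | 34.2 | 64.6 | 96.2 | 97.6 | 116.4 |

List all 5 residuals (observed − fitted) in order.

-2.8, 3.6, 3.2, -3.4, -0.6

h=6: q̂ = -11 + 8·6 = 37; r = 34.2 − 37 = -2.8
h=9: q̂ = -11 + 8·9 = 61; r = 64.6 − 61 = 3.6
h=13: q̂ = -11 + 8·13 = 93; r = 96.2 − 93 = 3.2
h=14: q̂ = -11 + 8·14 = 101; r = 97.6 − 101 = -3.4
h=16: q̂ = -11 + 8·16 = 117; r = 116.4 − 117 = -0.6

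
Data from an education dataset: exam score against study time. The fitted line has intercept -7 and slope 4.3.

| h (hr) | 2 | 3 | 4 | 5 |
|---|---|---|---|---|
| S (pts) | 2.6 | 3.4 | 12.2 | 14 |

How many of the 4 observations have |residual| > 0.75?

h=2: ŷ = -7 + 4.3·2 = 1.6; r = 2.6 − 1.6 = 1
h=3: ŷ = -7 + 4.3·3 = 5.9; r = 3.4 − 5.9 = -2.5
h=4: ŷ = -7 + 4.3·4 = 10.2; r = 12.2 − 10.2 = 2
h=5: ŷ = -7 + 4.3·5 = 14.5; r = 14 − 14.5 = -0.5
|r| > 0.75: h=2 (|r|=1), h=3 (|r|=2.5), h=4 (|r|=2) → 3

3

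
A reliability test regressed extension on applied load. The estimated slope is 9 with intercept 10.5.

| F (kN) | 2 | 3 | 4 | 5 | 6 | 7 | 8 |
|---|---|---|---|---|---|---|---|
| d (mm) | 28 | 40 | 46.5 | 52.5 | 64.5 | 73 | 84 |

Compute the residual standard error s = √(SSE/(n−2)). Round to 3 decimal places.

s = 1.897

F=2: ŷ = 10.5 + 9·2 = 28.5; r = 28 − 28.5 = -0.5
F=3: ŷ = 10.5 + 9·3 = 37.5; r = 40 − 37.5 = 2.5
F=4: ŷ = 10.5 + 9·4 = 46.5; r = 46.5 − 46.5 = 0
F=5: ŷ = 10.5 + 9·5 = 55.5; r = 52.5 − 55.5 = -3
F=6: ŷ = 10.5 + 9·6 = 64.5; r = 64.5 − 64.5 = 0
F=7: ŷ = 10.5 + 9·7 = 73.5; r = 73 − 73.5 = -0.5
F=8: ŷ = 10.5 + 9·8 = 82.5; r = 84 − 82.5 = 1.5
SSE = 0.25 + 6.25 + 0 + 9 + 0 + 0.25 + 2.25 = 18
s = √(18/5) = √3.6 ≈ 1.897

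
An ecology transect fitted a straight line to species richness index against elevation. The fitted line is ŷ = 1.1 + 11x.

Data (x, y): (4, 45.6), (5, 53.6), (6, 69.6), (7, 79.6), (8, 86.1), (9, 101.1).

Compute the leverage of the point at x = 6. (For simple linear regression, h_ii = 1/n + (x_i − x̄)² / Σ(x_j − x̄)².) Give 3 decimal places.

x̄ = (4 + 5 + 6 + 7 + 8 + 9)/6 = 6.5
Σ(x − x̄)² = 6.25 + 2.25 + 0.25 + 0.25 + 2.25 + 6.25 = 17.5
h = 1/6 + (-0.5)²/17.5 = 0.166667 + 0.0142857 = 0.181

h = 0.181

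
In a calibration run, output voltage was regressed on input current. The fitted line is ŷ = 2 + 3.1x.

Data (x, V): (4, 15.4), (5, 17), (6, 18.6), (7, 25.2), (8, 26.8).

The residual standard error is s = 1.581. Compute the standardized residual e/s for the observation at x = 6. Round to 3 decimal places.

ŷ = 2 + 3.1·6 = 20.6
e = 18.6 − 20.6 = -2
e/s = -2 / 1.581 = -1.265

-1.265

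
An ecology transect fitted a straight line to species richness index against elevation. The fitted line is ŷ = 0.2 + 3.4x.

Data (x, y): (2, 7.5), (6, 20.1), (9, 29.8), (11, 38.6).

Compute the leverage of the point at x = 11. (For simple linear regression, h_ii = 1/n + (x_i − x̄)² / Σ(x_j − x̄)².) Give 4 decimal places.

x̄ = (2 + 6 + 9 + 11)/4 = 7
Σ(x − x̄)² = 25 + 1 + 4 + 16 = 46
h = 1/4 + (4)²/46 = 0.25 + 0.347826 = 0.5978

h = 0.5978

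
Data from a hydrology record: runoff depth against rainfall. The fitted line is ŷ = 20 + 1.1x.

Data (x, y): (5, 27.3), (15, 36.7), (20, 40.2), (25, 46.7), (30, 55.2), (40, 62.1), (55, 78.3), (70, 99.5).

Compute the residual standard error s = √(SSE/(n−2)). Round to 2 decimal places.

s = 2.11

x=5: ŷ = 20 + 1.1·5 = 25.5; e = 27.3 − 25.5 = 1.8
x=15: ŷ = 20 + 1.1·15 = 36.5; e = 36.7 − 36.5 = 0.2
x=20: ŷ = 20 + 1.1·20 = 42; e = 40.2 − 42 = -1.8
x=25: ŷ = 20 + 1.1·25 = 47.5; e = 46.7 − 47.5 = -0.8
x=30: ŷ = 20 + 1.1·30 = 53; e = 55.2 − 53 = 2.2
x=40: ŷ = 20 + 1.1·40 = 64; e = 62.1 − 64 = -1.9
x=55: ŷ = 20 + 1.1·55 = 80.5; e = 78.3 − 80.5 = -2.2
x=70: ŷ = 20 + 1.1·70 = 97; e = 99.5 − 97 = 2.5
SSE = 3.24 + 0.04 + 3.24 + 0.64 + 4.84 + 3.61 + 4.84 + 6.25 = 26.7
s = √(26.7/6) = √4.45 ≈ 2.11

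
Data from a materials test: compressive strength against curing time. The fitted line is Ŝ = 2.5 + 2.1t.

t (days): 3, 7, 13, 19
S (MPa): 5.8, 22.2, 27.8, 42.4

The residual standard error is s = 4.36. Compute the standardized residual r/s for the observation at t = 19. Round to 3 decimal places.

0.000

Ŝ = 2.5 + 2.1·19 = 42.4
r = 42.4 − 42.4 = 0
r/s = 0 / 4.36 = 0.000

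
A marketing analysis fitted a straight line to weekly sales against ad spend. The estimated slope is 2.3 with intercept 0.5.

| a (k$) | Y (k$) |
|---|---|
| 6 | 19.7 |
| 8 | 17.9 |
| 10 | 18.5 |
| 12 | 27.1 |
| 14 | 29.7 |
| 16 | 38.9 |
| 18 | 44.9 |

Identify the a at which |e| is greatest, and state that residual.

a = 6, e = 5.4

a=6: ŷ = 0.5 + 2.3·6 = 14.3; e = 19.7 − 14.3 = 5.4
a=8: ŷ = 0.5 + 2.3·8 = 18.9; e = 17.9 − 18.9 = -1
a=10: ŷ = 0.5 + 2.3·10 = 23.5; e = 18.5 − 23.5 = -5
a=12: ŷ = 0.5 + 2.3·12 = 28.1; e = 27.1 − 28.1 = -1
a=14: ŷ = 0.5 + 2.3·14 = 32.7; e = 29.7 − 32.7 = -3
a=16: ŷ = 0.5 + 2.3·16 = 37.3; e = 38.9 − 37.3 = 1.6
a=18: ŷ = 0.5 + 2.3·18 = 41.9; e = 44.9 − 41.9 = 3
Largest |e| is 5.4 at a = 6, residual 5.4.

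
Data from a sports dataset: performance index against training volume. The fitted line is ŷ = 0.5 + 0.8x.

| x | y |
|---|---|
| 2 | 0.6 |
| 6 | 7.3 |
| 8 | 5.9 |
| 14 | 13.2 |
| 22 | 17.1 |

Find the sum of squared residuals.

x=2: ŷ = 0.5 + 0.8·2 = 2.1; r = 0.6 − 2.1 = -1.5
x=6: ŷ = 0.5 + 0.8·6 = 5.3; r = 7.3 − 5.3 = 2
x=8: ŷ = 0.5 + 0.8·8 = 6.9; r = 5.9 − 6.9 = -1
x=14: ŷ = 0.5 + 0.8·14 = 11.7; r = 13.2 − 11.7 = 1.5
x=22: ŷ = 0.5 + 0.8·22 = 18.1; r = 17.1 − 18.1 = -1
SSE = 2.25 + 4 + 1 + 2.25 + 1 = 10.5

SSE = 10.5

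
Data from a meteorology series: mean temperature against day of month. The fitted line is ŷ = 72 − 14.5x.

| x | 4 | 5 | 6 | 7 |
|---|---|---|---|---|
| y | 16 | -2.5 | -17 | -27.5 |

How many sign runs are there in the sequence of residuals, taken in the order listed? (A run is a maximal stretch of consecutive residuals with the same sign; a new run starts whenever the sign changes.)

x=4: ŷ = 72 − 14.5·4 = 14; r = 16 − 14 = 2
x=5: ŷ = 72 − 14.5·5 = -0.5; r = -2.5 − (-0.5) = -2
x=6: ŷ = 72 − 14.5·6 = -15; r = -17 − (-15) = -2
x=7: ŷ = 72 − 14.5·7 = -29.5; r = -27.5 − (-29.5) = 2
Signs: + − − +
Runs: +×1, −×2, +×1 → 3

3 runs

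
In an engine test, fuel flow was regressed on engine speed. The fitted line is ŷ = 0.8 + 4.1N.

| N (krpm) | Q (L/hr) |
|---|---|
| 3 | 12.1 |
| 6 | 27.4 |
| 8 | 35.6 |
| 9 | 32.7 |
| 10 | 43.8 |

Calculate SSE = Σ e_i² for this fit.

SSE = 38

N=3: ŷ = 0.8 + 4.1·3 = 13.1; e = 12.1 − 13.1 = -1
N=6: ŷ = 0.8 + 4.1·6 = 25.4; e = 27.4 − 25.4 = 2
N=8: ŷ = 0.8 + 4.1·8 = 33.6; e = 35.6 − 33.6 = 2
N=9: ŷ = 0.8 + 4.1·9 = 37.7; e = 32.7 − 37.7 = -5
N=10: ŷ = 0.8 + 4.1·10 = 41.8; e = 43.8 − 41.8 = 2
SSE = 1 + 4 + 4 + 25 + 4 = 38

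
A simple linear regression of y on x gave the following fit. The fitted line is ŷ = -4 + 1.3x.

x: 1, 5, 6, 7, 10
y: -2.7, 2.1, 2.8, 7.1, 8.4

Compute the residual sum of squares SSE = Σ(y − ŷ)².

SSE = 5.52

x=1: ŷ = -4 + 1.3·1 = -2.7; e = -2.7 − (-2.7) = 0
x=5: ŷ = -4 + 1.3·5 = 2.5; e = 2.1 − 2.5 = -0.4
x=6: ŷ = -4 + 1.3·6 = 3.8; e = 2.8 − 3.8 = -1
x=7: ŷ = -4 + 1.3·7 = 5.1; e = 7.1 − 5.1 = 2
x=10: ŷ = -4 + 1.3·10 = 9; e = 8.4 − 9 = -0.6
SSE = 0 + 0.16 + 1 + 4 + 0.36 = 5.52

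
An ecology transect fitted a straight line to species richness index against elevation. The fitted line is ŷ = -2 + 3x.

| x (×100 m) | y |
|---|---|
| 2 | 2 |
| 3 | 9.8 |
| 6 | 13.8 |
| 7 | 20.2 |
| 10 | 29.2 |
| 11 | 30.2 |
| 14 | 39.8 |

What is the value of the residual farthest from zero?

x=2: ŷ = -2 + 3·2 = 4; e = 2 − 4 = -2
x=3: ŷ = -2 + 3·3 = 7; e = 9.8 − 7 = 2.8
x=6: ŷ = -2 + 3·6 = 16; e = 13.8 − 16 = -2.2
x=7: ŷ = -2 + 3·7 = 19; e = 20.2 − 19 = 1.2
x=10: ŷ = -2 + 3·10 = 28; e = 29.2 − 28 = 1.2
x=11: ŷ = -2 + 3·11 = 31; e = 30.2 − 31 = -0.8
x=14: ŷ = -2 + 3·14 = 40; e = 39.8 − 40 = -0.2
Largest |e| is 2.8 at x = 3, residual 2.8.

e = 2.8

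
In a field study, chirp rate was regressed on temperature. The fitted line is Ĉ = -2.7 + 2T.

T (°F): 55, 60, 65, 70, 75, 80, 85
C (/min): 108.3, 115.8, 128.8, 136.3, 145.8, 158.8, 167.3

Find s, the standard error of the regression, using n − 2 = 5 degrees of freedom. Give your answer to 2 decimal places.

T=55: Ĉ = -2.7 + 2·55 = 107.3; r = 108.3 − 107.3 = 1
T=60: Ĉ = -2.7 + 2·60 = 117.3; r = 115.8 − 117.3 = -1.5
T=65: Ĉ = -2.7 + 2·65 = 127.3; r = 128.8 − 127.3 = 1.5
T=70: Ĉ = -2.7 + 2·70 = 137.3; r = 136.3 − 137.3 = -1
T=75: Ĉ = -2.7 + 2·75 = 147.3; r = 145.8 − 147.3 = -1.5
T=80: Ĉ = -2.7 + 2·80 = 157.3; r = 158.8 − 157.3 = 1.5
T=85: Ĉ = -2.7 + 2·85 = 167.3; r = 167.3 − 167.3 = 0
SSE = 1 + 2.25 + 2.25 + 1 + 2.25 + 2.25 + 0 = 11
s = √(11/5) = √2.2 ≈ 1.48

s = 1.48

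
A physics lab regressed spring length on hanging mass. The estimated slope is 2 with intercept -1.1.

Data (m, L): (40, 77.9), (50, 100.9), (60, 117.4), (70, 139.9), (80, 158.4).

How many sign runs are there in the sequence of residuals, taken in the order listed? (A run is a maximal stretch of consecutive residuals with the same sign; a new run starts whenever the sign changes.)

m=40: L̂ = -1.1 + 2·40 = 78.9; e = 77.9 − 78.9 = -1
m=50: L̂ = -1.1 + 2·50 = 98.9; e = 100.9 − 98.9 = 2
m=60: L̂ = -1.1 + 2·60 = 118.9; e = 117.4 − 118.9 = -1.5
m=70: L̂ = -1.1 + 2·70 = 138.9; e = 139.9 − 138.9 = 1
m=80: L̂ = -1.1 + 2·80 = 158.9; e = 158.4 − 158.9 = -0.5
Signs: − + − + −
Runs: −×1, +×1, −×1, +×1, −×1 → 5

5 runs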